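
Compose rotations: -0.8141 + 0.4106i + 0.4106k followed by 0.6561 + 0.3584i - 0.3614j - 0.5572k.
-0.4525 - 0.1708i - 0.0817j + 0.8714k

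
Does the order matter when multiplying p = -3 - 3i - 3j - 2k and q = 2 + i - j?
Yes: pq = -6 - 11i - 5j + 2k ≠ -6 - 7i - j - 10k = qp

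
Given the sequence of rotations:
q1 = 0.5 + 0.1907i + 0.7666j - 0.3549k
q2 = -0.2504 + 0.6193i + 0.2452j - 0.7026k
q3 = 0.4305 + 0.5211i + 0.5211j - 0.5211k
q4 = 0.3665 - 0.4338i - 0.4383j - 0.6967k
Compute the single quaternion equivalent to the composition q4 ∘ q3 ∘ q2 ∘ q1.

q2 · q1 = -0.6806 + 0.7135i + 0.0164j + 0.1656k
q3 · q2 · q1 = -0.5871 + 0.0473i - 0.8057j + 0.0627k
q4 · q3 · q2 · q1 = -0.5041 - 0.3168i - 0.0437j + 0.8023k
-0.5041 - 0.3168i - 0.0437j + 0.8023k


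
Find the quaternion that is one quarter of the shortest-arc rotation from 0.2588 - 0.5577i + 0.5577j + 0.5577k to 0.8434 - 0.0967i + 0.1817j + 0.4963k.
0.443 - 0.4698i + 0.4938j + 0.5824k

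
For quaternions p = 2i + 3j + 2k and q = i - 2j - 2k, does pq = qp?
No: pq = 8 - 2i + 6j - 7k ≠ 8 + 2i - 6j + 7k = qp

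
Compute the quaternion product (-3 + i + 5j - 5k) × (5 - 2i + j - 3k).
-33 + i + 35j - 5k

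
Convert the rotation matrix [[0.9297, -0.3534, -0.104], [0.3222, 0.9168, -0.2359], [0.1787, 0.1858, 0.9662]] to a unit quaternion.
0.9763 + 0.108i - 0.0724j + 0.173k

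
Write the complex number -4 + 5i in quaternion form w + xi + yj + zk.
-4 + 5i + 0j + 0k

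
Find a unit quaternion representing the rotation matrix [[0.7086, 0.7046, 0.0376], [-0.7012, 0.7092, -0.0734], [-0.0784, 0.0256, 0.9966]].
0.9239 + 0.0268i + 0.0314j - 0.3804k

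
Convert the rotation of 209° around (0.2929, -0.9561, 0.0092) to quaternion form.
-0.2504 + 0.2836i - 0.9256j + 0.0089k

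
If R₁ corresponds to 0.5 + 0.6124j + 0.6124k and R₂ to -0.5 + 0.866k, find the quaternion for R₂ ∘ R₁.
-0.7803 - 0.5303i - 0.3062j + 0.1268k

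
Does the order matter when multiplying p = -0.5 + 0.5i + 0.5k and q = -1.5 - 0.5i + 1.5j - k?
Yes: pq = 1.5 - 1.25i - 0.5j + 0.5k ≠ 1.5 + 0.25i - j - k = qp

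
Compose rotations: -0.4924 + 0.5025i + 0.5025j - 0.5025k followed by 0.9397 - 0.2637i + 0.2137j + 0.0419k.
-0.4165 + 0.4736i + 0.2555j - 0.7327k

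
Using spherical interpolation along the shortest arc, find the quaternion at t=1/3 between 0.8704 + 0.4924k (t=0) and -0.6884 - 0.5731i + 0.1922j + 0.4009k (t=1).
0.9456 + 0.2355i - 0.079j + 0.2102k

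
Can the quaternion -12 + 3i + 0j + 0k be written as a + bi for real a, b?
Yes. The quaternion -12 + 3i has j- and k-coefficients y = z = 0, so it lies in the complex subalgebra spanned by 1 and i.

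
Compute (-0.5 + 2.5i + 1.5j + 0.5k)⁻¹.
-0.0556 - 0.2778i - 0.1667j - 0.0556k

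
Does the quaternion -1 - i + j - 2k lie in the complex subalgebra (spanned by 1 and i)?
No. The quaternion -1 - i + j - 2k has j-coefficient y = 1 and k-coefficient z = -2, not both zero, so it does not lie in the complex subalgebra spanned by 1 and i.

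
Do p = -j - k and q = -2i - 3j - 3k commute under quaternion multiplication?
No: pq = -6 + 2j - 2k ≠ -6 - 2j + 2k = qp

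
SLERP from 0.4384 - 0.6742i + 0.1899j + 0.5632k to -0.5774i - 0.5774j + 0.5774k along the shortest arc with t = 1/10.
0.4059 - 0.6909i + 0.1091j + 0.5882k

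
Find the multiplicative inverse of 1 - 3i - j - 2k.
0.0667 + 0.2i + 0.0667j + 0.1333k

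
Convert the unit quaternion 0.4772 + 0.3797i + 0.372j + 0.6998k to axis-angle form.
axis = (0.4321, 0.4233, 0.7963), θ = 123°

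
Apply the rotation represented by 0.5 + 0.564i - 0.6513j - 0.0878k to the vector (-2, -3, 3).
(-0.583, -0.749, -4.593)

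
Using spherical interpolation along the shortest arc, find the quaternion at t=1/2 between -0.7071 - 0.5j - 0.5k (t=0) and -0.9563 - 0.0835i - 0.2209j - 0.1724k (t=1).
-0.8595 - 0.0431i - 0.3725j - 0.3474k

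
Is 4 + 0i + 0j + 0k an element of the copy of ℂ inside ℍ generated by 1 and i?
Yes. The quaternion 4 has j- and k-coefficients y = z = 0, so it lies in the complex subalgebra spanned by 1 and i.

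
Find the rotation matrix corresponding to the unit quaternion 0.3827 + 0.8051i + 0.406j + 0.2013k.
[[0.5893, 0.4997, 0.6349], [0.8078, -0.3774, -0.4528], [0.0134, 0.7797, -0.626]]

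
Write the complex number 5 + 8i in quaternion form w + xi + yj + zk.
5 + 8i + 0j + 0k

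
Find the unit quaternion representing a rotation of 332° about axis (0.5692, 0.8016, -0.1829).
-0.9703 + 0.1377i + 0.1939j - 0.0442k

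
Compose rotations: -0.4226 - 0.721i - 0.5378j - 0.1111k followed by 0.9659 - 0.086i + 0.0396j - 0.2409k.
-0.4757 - 0.794i - 0.3721j + 0.0693k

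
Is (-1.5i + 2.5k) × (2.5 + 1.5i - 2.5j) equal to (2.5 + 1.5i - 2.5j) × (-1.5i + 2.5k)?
No: pq = 2.25 + 2.5i + 3.75j + 10k ≠ 2.25 - 10i - 3.75j + 2.5k = qp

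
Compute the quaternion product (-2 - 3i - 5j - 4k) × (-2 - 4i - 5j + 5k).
-13 - 31i + 51j - 7k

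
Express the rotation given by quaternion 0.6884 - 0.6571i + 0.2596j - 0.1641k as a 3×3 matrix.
[[0.8114, -0.1152, 0.5731], [-0.5671, 0.0826, 0.8195], [-0.1418, -0.9899, 0.0017]]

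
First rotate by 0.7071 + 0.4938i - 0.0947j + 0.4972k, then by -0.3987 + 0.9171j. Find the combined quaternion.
-0.1951 + 0.2591i + 0.6862j - 0.6511k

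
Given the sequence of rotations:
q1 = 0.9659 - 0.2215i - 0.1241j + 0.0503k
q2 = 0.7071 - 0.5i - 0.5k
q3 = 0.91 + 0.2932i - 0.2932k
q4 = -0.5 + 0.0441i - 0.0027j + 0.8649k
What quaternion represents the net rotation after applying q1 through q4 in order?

q2 · q1 = 0.5974 - 0.7016i + 0.0481j - 0.3853k
q3 · q2 · q1 = 0.6364 - 0.4492i + 0.3625j - 0.5117k
q4 · q3 · q2 · q1 = 0.1452 - 0.0595i - 0.5489j + 0.821k
0.1452 - 0.0595i - 0.5489j + 0.821k


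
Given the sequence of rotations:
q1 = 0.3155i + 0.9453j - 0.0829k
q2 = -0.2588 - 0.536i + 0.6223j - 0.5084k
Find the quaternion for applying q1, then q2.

q2 · q1 = -0.4613 + 0.3474i - 0.4495j - 0.6816k
-0.4613 + 0.3474i - 0.4495j - 0.6816k


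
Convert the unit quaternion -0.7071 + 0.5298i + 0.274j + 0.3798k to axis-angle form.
axis = (0.7492, 0.3875, 0.5371), θ = 3π/2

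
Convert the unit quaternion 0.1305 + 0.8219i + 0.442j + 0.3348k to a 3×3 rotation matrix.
[[0.3851, 0.6392, 0.6657], [0.8139, -0.5752, 0.0814], [0.435, 0.5105, -0.7418]]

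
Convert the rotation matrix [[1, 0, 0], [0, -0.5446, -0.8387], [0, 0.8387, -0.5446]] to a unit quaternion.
0.4772 + 0.8788i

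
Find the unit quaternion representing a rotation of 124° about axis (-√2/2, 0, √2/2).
0.4695 - 0.6243i + 0.6243k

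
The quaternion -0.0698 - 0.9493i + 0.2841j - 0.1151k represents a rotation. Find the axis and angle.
axis = (-0.9516, 0.2848, -0.1154), θ = 188°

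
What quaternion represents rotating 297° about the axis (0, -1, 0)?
-0.8526 - 0.5225j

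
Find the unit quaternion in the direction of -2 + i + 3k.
-0.5345 + 0.2673i + 0.8018k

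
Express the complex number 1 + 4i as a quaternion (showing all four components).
1 + 4i + 0j + 0k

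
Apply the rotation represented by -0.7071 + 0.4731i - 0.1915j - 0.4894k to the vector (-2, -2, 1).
(0.659, -0.312, 2.91)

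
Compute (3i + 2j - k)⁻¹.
-0.2143i - 0.1429j + 0.0714k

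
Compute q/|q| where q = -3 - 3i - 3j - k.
-0.5669 - 0.5669i - 0.5669j - 0.189k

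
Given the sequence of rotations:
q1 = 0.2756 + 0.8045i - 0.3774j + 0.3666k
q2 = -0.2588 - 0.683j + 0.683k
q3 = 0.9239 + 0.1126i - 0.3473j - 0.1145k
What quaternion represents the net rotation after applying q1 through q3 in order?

q2 · q1 = -0.5795 - 0.2008i + 0.4589j + 0.6428k
q3 · q2 · q1 = -0.2798 - 0.4215i + 0.5759j + 0.6422k
-0.2798 - 0.4215i + 0.5759j + 0.6422k


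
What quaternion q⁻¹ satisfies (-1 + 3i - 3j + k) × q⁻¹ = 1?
-0.05 - 0.15i + 0.15j - 0.05k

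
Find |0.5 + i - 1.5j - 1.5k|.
2.398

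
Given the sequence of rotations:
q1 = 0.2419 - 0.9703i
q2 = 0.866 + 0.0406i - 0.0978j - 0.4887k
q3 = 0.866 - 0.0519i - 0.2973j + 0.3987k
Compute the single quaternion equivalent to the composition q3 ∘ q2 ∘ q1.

q2 · q1 = 0.2489 - 0.8305i + 0.4505j - 0.2131k
q3 · q2 · q1 = 0.3913 - 0.8484i - 0.026j - 0.3556k
0.3913 - 0.8484i - 0.026j - 0.3556k


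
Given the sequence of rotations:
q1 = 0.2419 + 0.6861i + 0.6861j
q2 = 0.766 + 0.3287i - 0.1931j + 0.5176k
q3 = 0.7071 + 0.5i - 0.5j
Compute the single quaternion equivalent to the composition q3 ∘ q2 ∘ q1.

q2 · q1 = 0.0923 + 0.2499i + 0.834j + 0.4832k
q3 · q2 · q1 = 0.3573 - 0.0187i + 0.302j + 0.8836k
0.3573 - 0.0187i + 0.302j + 0.8836k


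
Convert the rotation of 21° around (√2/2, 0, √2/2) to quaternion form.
0.9833 + 0.1289i + 0.1289k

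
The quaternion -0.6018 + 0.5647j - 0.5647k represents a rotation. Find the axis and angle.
axis = (0, √2/2, -√2/2), θ = 254°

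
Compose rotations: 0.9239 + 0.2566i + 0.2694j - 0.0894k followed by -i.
0.2566 - 0.9239i - 0.0894j - 0.2694k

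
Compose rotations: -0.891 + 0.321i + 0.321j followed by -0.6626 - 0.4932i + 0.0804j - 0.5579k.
0.7229 + 0.4058i - 0.4634j + 0.313k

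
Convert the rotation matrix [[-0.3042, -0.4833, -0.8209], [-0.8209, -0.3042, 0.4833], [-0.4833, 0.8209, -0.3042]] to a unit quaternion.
-0.1478 - 0.571i + 0.571j + 0.571k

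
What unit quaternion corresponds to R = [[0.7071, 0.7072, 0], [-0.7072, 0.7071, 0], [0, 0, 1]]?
0.9239 - 0.3827k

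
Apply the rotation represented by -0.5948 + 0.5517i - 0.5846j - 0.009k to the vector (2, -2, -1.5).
(0.916, -3.051, 0.319)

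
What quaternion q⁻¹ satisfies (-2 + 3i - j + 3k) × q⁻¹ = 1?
-0.087 - 0.1304i + 0.0435j - 0.1304k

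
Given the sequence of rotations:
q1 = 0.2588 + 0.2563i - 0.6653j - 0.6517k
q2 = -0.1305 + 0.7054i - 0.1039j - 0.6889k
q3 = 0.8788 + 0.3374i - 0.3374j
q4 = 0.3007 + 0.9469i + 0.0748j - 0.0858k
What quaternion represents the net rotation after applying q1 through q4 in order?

q2 · q1 = -0.7326 - 0.2415i + 0.3431j - 0.5359k
q3 · q2 · q1 = -0.4466 - 0.2786i + 0.7295j - 0.4367k
q4 · q3 · q2 · q1 = 0.0375 - 0.4767i + 0.6234j + 0.6186k
0.0375 - 0.4767i + 0.6234j + 0.6186k


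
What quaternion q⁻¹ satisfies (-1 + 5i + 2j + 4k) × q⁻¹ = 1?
-0.0217 - 0.1087i - 0.0435j - 0.087k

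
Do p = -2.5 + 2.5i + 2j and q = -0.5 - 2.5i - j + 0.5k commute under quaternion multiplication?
No: pq = 9.5 + 6i + 0.25j + 1.25k ≠ 9.5 + 4i + 2.75j - 3.75k = qp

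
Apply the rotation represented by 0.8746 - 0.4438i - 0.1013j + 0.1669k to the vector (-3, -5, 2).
(-2.412, -2.412, 5.135)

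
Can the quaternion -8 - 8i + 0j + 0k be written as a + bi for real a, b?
Yes. The quaternion -8 - 8i has j- and k-coefficients y = z = 0, so it lies in the complex subalgebra spanned by 1 and i.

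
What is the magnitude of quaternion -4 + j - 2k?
√21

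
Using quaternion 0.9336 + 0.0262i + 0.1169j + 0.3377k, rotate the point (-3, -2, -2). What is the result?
(-1.457, -3.511, -1.597)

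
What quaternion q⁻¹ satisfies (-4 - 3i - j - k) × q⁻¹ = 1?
-0.1481 + 0.1111i + 0.037j + 0.037k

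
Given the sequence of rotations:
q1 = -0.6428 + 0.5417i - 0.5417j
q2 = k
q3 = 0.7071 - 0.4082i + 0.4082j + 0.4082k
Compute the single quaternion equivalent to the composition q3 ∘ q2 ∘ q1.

q2 · q1 = 0.5417i + 0.5417j - 0.6428k
q3 · q2 · q1 = 0.2624 - 0.1005i + 0.3418j - 0.8968k
0.2624 - 0.1005i + 0.3418j - 0.8968k


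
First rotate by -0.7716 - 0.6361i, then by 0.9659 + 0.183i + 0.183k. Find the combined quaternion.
-0.6289 - 0.7556i - 0.1164j - 0.1412k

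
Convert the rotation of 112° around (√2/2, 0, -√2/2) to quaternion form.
0.5592 + 0.5862i - 0.5862k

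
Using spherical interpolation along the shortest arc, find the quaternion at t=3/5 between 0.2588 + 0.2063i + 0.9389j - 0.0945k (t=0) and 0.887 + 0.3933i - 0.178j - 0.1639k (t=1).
0.8132 + 0.4102i + 0.3737j - 0.1756k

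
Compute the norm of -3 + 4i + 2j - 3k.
√38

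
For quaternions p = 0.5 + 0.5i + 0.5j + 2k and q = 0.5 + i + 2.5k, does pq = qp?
No: pq = -5.25 + 2i + j + 1.75k ≠ -5.25 - 0.5i - 0.5j + 2.75k = qp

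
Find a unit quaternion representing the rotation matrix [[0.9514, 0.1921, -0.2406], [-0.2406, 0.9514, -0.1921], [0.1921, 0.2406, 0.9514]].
0.9816 + 0.1102i - 0.1102j - 0.1102k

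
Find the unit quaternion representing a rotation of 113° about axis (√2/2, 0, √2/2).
0.5519 + 0.5896i + 0.5896k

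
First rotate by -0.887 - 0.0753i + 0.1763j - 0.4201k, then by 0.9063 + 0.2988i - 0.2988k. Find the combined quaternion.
-0.9069 - 0.2806i + 0.3078j - 0.063k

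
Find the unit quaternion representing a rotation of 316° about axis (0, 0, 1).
-0.9272 + 0.3746k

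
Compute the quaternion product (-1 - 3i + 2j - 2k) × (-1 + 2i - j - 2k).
5 - 5i - 11j + 3k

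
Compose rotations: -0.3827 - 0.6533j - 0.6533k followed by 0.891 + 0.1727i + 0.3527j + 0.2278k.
0.0383 - 0.1477i - 0.6042j - 0.7821k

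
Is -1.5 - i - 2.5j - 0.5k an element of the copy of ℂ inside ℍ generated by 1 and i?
No. The quaternion -1.5 - i - 2.5j - 0.5k has j-coefficient y = -2.5 and k-coefficient z = -0.5, not both zero, so it does not lie in the complex subalgebra spanned by 1 and i.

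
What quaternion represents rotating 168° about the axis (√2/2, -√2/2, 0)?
0.1045 + 0.7032i - 0.7032j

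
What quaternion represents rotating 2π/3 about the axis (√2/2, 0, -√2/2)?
0.5 + 0.6124i - 0.6124k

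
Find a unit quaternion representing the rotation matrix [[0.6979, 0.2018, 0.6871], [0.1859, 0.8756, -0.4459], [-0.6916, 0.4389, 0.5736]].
0.887 + 0.2494i + 0.3886j - 0.0045k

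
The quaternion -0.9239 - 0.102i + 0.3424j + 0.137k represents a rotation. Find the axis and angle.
axis = (-0.2666, 0.8948, 0.358), θ = 7π/4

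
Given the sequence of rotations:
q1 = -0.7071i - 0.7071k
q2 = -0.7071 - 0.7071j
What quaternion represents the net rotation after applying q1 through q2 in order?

q2 · q1 = i
i


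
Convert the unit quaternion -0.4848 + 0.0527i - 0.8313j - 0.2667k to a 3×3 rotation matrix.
[[-0.5244, -0.3462, 0.7779], [0.171, 0.8522, 0.4945], [-0.8341, 0.3923, -0.3877]]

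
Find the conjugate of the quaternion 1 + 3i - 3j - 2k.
1 - 3i + 3j + 2k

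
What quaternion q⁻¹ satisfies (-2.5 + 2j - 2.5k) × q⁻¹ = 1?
-0.1515 - 0.1212j + 0.1515k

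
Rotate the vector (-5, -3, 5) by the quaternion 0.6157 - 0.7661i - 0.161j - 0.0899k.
(-6.035, 4.752, -0.065)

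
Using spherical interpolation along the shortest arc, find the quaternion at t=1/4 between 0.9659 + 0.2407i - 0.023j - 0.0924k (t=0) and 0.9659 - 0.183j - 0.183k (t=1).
0.9744 + 0.1818i - 0.0638j - 0.1162k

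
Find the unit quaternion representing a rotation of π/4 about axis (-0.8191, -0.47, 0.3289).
0.9239 - 0.3135i - 0.1799j + 0.1259k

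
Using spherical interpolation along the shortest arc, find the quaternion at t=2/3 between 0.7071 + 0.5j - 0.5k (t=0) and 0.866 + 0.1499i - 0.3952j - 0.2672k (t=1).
0.9093 + 0.1099i - 0.096j - 0.3898k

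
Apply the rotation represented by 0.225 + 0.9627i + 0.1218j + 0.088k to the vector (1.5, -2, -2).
(0.594, 2.973, 1.029)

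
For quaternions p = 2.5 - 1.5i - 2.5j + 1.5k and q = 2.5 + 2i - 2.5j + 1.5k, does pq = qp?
No: pq = 0.75 + 1.25i - 7.25j + 16.25k ≠ 0.75 + 1.25i - 17.75j - 1.25k = qp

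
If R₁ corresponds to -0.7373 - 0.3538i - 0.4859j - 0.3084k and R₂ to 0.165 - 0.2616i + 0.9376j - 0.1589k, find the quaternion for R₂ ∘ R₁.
0.1924 - 0.2319i - 0.7959j + 0.5251k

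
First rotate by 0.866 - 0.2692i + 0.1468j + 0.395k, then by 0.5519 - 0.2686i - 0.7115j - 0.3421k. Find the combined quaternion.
0.6452 - 0.612i - 0.3369j - 0.3092k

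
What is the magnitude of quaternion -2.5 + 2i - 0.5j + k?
3.391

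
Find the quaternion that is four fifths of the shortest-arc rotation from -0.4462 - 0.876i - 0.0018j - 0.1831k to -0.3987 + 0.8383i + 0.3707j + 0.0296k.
0.2343 - 0.9171i - 0.3153j - 0.068k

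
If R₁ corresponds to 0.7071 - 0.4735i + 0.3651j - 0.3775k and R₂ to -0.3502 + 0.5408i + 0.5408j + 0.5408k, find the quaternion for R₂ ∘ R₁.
0.0151 + 0.1466i + 0.2026j + 0.9681k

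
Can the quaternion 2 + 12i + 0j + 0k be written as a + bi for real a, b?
Yes. The quaternion 2 + 12i has j- and k-coefficients y = z = 0, so it lies in the complex subalgebra spanned by 1 and i.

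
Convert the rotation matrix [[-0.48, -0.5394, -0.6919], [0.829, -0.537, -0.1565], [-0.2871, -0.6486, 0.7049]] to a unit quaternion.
0.4147 - 0.2967i - 0.244j + 0.8249k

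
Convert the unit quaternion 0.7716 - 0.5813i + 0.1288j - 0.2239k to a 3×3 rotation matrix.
[[0.8666, 0.1958, 0.4591], [-0.4953, 0.2239, 0.8394], [0.0615, -0.9547, 0.291]]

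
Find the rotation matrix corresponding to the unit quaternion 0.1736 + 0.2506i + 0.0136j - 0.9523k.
[[-0.8141, 0.3375, -0.4726], [-0.3238, -0.9394, -0.1129], [-0.482, 0.0611, 0.874]]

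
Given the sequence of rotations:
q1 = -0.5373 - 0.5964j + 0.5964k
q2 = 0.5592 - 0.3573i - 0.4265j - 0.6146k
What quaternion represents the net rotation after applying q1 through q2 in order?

q2 · q1 = -0.1883 - 0.4289i + 0.1087j + 0.8768k
-0.1883 - 0.4289i + 0.1087j + 0.8768k


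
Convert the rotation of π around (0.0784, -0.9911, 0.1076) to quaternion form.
0.0784i - 0.9911j + 0.1076k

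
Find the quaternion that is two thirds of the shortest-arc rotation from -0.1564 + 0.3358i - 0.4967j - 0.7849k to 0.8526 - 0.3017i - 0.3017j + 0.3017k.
-0.7303 + 0.3777i + 0.0237j - 0.5687k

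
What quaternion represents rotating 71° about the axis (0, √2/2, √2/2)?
0.8141 + 0.4106j + 0.4106k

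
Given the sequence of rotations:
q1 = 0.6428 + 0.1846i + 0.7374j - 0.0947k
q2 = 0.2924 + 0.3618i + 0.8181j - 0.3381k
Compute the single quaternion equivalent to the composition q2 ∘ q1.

q2 · q1 = -0.5141 + 0.4584i + 0.7133j - 0.1293k
-0.5141 + 0.4584i + 0.7133j - 0.1293k


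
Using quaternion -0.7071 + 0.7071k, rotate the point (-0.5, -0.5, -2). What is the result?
(-0.5, 0.5, -2)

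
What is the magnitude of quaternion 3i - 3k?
√18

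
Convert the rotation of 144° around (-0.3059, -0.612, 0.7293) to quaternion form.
0.309 - 0.2909i - 0.582j + 0.6936k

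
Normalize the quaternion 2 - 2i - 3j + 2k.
0.4364 - 0.4364i - 0.6547j + 0.4364k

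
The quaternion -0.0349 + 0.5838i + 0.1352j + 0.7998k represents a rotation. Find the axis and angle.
axis = (0.5842, 0.1353, 0.8003), θ = 184°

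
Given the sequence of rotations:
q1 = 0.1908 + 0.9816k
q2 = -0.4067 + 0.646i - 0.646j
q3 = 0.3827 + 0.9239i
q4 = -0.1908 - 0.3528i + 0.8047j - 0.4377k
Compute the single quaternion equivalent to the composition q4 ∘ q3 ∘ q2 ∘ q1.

q2 · q1 = -0.0776 - 0.5109i - 0.7574j - 0.3992k
q3 · q2 · q1 = 0.4423 - 0.2672i + 0.079j - 0.8525k
q4 · q3 · q2 · q1 = -0.6154 - 0.7565i + 0.157j + 0.1562k
-0.6154 - 0.7565i + 0.157j + 0.1562k


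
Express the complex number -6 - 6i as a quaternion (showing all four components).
-6 - 6i + 0j + 0k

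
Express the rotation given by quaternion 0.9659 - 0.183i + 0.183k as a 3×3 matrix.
[[0.933, -0.3535, -0.067], [0.3535, 0.866, 0.3535], [-0.067, -0.3535, 0.933]]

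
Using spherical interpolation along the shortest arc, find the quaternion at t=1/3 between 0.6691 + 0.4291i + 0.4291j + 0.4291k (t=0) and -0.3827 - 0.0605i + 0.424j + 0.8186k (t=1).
0.3638 + 0.3145i + 0.5273j + 0.7005k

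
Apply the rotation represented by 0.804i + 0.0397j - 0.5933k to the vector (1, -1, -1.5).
(1.66, 1.131, -0.463)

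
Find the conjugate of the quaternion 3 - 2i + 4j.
3 + 2i - 4j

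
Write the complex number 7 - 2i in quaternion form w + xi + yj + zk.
7 - 2i + 0j + 0k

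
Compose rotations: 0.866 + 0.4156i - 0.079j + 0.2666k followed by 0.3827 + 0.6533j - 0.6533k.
0.5572 + 0.2816i + 0.264j - 0.7352k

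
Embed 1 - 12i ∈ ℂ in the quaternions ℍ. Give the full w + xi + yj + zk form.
1 - 12i + 0j + 0k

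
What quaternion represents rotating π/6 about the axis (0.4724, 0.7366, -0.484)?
0.9659 + 0.1223i + 0.1906j - 0.1253k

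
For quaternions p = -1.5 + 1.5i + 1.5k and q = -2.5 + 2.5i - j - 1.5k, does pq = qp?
No: pq = 2.25 - 6i + 7.5j - 3k ≠ 2.25 - 9i - 4.5j = qp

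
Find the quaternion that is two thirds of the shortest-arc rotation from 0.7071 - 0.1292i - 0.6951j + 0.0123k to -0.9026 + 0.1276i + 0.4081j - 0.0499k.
0.8487 - 0.1299i - 0.5112j + 0.0378k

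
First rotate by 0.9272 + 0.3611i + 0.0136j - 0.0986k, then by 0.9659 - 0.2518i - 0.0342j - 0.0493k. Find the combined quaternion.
0.9821 + 0.1194i - 0.0612j - 0.132k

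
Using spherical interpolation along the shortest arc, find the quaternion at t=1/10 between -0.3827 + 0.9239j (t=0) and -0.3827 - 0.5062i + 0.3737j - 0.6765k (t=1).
-0.4041 - 0.0613i + 0.909j - 0.0819k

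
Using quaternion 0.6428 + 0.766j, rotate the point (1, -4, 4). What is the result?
(3.766, -4, -1.679)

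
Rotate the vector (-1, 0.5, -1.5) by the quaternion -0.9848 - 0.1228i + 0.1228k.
(-0.804, 1.075, -1.304)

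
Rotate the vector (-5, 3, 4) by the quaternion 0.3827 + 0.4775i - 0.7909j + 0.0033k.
(-3.427, 3.913, -4.79)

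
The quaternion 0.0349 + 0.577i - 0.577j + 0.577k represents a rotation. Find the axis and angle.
axis = (√3/3, -√3/3, √3/3), θ = 176°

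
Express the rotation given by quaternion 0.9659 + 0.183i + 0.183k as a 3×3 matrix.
[[0.933, -0.3535, 0.067], [0.3535, 0.866, -0.3535], [0.067, 0.3535, 0.933]]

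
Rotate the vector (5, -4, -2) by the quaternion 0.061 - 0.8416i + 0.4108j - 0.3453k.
(3.455, -0.686, 5.709)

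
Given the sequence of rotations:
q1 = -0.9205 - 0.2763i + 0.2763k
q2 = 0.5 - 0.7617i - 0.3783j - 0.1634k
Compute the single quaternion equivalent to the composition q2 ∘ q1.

q2 · q1 = -0.6256 + 0.4585i + 0.6038j + 0.184k
-0.6256 + 0.4585i + 0.6038j + 0.184k


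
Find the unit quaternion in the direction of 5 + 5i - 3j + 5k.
0.5455 + 0.5455i - 0.3273j + 0.5455k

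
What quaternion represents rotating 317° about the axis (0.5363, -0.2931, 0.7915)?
-0.9304 + 0.1966i - 0.1074j + 0.2901k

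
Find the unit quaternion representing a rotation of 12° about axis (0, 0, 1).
0.9945 + 0.1045k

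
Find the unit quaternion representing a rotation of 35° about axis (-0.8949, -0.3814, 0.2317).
0.9537 - 0.2691i - 0.1147j + 0.0697k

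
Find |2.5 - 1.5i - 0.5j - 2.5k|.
√15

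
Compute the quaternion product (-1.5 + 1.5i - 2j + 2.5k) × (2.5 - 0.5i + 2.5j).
2 - 1.75i - 10j + 9k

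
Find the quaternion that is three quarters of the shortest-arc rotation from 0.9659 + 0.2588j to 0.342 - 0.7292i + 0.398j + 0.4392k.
0.5799 - 0.6036i + 0.409j + 0.3635k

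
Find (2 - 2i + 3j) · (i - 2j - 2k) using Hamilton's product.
8 - 4i - 8j - 3k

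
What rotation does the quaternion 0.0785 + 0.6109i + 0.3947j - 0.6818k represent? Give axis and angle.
axis = (0.6128, 0.3959, -0.6839), θ = 171°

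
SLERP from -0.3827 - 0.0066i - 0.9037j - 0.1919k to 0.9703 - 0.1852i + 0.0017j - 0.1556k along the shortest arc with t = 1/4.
-0.6337 + 0.0537i - 0.7635j - 0.1122k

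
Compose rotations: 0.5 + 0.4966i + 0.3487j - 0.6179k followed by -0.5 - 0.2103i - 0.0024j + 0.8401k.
0.3744 - 0.6449i + 0.1117j + 0.6569k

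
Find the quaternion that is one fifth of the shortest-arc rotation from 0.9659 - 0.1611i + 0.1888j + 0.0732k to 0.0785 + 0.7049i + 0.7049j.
0.9202 + 0.0563i + 0.3813j + 0.068k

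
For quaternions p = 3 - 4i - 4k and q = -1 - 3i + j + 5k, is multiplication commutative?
No: pq = 5 - i + 35j + 15k ≠ 5 - 9i - 29j + 23k = qp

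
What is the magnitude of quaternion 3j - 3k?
√18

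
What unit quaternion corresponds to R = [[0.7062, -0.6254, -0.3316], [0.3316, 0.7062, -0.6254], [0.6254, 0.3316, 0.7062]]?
0.883 + 0.271i - 0.271j + 0.271k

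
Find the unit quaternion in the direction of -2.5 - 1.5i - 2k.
-0.7071 - 0.4243i - 0.5657k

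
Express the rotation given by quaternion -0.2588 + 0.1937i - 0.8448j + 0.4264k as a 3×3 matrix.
[[-0.791, -0.1066, 0.6025], [-0.548, 0.5613, -0.6202], [-0.2721, -0.8207, -0.5024]]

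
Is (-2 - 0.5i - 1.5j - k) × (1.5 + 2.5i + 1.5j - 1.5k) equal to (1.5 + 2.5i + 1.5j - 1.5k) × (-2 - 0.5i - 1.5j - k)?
No: pq = -1 - 2i - 8.5j + 4.5k ≠ -1 - 9.5i - 2j - 1.5k = qp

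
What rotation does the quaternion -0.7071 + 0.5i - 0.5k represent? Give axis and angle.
axis = (√2/2, 0, -√2/2), θ = 3π/2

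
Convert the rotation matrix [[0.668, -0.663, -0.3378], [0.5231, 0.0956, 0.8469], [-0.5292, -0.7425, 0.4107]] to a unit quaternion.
0.7373 - 0.5389i + 0.0649j + 0.4022k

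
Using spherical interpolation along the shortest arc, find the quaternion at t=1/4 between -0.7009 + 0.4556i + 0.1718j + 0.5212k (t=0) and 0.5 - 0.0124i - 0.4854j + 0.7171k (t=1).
-0.819 + 0.4173i + 0.3344j + 0.2081k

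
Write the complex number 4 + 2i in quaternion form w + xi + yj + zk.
4 + 2i + 0j + 0k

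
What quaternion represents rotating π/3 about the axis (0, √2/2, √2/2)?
0.866 + 0.3536j + 0.3536k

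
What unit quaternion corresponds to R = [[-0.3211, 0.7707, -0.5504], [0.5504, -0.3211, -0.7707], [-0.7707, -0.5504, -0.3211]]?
-0.0958 - 0.5747i - 0.5747j + 0.5747k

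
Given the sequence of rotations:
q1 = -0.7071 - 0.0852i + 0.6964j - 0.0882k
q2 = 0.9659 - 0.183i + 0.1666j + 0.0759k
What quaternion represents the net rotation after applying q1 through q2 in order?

q2 · q1 = -0.8079 - 0.0204i + 0.5322j - 0.2521k
-0.8079 - 0.0204i + 0.5322j - 0.2521k


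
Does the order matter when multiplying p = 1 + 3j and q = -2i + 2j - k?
Yes: pq = -6 - 5i + 2j + 5k ≠ -6 + i + 2j - 7k = qp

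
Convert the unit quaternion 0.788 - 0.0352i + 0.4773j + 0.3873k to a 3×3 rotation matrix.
[[0.2444, -0.644, 0.725], [0.5768, 0.6975, 0.4252], [-0.7795, 0.3142, 0.5419]]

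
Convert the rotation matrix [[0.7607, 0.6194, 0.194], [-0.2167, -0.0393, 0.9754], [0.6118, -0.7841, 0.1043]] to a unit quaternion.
0.6756 - 0.6511i - 0.1546j - 0.3094k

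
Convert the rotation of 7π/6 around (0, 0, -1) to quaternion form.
-0.2588 - 0.9659k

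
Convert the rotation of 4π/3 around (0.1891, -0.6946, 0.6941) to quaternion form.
-0.5 + 0.1638i - 0.6015j + 0.6011k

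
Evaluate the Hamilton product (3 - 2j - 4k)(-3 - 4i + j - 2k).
-15 - 4i + 25j - 2k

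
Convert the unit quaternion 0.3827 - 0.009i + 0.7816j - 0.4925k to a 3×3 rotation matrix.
[[-0.7069, 0.3629, 0.6071], [-0.391, 0.5147, -0.763], [-0.5894, -0.7768, -0.222]]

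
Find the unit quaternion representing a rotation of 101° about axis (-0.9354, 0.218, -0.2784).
0.6361 - 0.7218i + 0.1682j - 0.2148k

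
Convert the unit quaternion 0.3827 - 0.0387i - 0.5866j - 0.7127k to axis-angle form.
axis = (-0.0419, -0.6349, -0.7714), θ = 3π/4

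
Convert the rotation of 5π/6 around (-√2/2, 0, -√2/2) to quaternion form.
0.2588 - 0.683i - 0.683k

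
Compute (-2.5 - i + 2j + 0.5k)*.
-2.5 + i - 2j - 0.5k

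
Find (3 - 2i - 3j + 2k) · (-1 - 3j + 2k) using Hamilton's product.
-16 + 2i - 2j + 10k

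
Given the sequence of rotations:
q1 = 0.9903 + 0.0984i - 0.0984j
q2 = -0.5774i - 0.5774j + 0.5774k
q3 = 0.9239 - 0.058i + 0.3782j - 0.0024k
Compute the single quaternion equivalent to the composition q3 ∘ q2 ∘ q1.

q2 · q1 = -0.515i - 0.515j + 0.6854k
q3 · q2 · q1 = 0.1665 - 0.2178i - 0.4348j + 0.8579k
0.1665 - 0.2178i - 0.4348j + 0.8579k


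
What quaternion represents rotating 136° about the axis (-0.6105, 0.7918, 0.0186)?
0.3746 - 0.566i + 0.7341j + 0.0172k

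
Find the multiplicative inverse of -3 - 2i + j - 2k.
-0.1667 + 0.1111i - 0.0556j + 0.1111k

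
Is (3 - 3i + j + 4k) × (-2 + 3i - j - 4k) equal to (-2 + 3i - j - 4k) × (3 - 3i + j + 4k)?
Yes: pq = qp = 20 + 15i - 5j - 20k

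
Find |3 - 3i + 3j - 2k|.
√31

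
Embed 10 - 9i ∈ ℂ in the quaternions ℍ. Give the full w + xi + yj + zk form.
10 - 9i + 0j + 0k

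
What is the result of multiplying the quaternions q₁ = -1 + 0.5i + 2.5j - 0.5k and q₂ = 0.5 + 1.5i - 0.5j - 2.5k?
-1.25 - 7.75i + 2.25j - 1.75k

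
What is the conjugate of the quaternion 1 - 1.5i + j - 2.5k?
1 + 1.5i - j + 2.5k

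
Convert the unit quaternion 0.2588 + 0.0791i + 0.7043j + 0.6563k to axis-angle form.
axis = (0.0819, 0.7291, 0.6794), θ = 5π/6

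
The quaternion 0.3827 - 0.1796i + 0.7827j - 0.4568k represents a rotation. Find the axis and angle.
axis = (-0.1944, 0.8472, -0.4944), θ = 3π/4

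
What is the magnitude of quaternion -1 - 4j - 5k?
√42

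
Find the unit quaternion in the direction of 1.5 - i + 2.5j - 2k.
0.4082 - 0.2722i + 0.6804j - 0.5443k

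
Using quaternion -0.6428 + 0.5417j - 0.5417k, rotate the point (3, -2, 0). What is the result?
(0.872, 1.263, 3.263)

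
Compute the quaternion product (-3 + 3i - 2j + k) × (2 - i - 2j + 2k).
-9 + 7i - 5j - 12k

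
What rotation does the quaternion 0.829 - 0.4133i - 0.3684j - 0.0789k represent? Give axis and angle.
axis = (-0.739, -0.6587, -0.1411), θ = 68°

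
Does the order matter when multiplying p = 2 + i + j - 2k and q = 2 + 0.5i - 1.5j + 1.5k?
Yes: pq = 8 + 1.5i - 3.5j - 3k ≠ 8 + 4.5i + 1.5j + k = qp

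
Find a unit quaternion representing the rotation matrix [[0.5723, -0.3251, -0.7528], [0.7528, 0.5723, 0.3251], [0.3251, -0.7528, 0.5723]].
0.8242 - 0.327i - 0.327j + 0.327k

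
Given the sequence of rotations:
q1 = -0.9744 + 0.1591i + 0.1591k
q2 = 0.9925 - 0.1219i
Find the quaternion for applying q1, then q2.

q2 · q1 = -0.9477 + 0.2767i + 0.0194j + 0.1579k
-0.9477 + 0.2767i + 0.0194j + 0.1579k


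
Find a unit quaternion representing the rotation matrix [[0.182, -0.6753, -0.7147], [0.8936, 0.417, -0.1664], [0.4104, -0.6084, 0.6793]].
0.7547 - 0.1464i - 0.3727j + 0.5197k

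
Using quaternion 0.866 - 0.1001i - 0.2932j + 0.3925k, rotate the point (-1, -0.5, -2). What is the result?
(0.963, -0.961, -1.844)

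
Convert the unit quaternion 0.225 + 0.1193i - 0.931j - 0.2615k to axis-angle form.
axis = (0.1224, -0.9555, -0.2684), θ = 154°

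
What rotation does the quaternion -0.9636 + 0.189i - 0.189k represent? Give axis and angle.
axis = (√2/2, 0, -√2/2), θ = 329°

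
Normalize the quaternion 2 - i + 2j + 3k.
0.4714 - 0.2357i + 0.4714j + 0.7071k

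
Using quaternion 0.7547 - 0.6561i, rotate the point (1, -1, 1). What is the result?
(1, 0.851, 1.129)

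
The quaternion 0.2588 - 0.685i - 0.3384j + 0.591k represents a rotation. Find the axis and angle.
axis = (-0.7092, -0.3503, 0.6118), θ = 5π/6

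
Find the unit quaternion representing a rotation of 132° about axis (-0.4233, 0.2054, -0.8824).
0.4067 - 0.3867i + 0.1876j - 0.8061k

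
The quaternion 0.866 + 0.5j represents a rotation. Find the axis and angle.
axis = (0, 1, 0), θ = π/3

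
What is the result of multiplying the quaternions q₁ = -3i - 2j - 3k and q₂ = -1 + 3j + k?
9 + 10i + 5j - 6k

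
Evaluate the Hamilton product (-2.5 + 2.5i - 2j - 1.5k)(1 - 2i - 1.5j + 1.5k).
1.75 + 2.25i + j - 13k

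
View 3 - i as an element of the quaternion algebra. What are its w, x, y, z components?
3 - i + 0j + 0k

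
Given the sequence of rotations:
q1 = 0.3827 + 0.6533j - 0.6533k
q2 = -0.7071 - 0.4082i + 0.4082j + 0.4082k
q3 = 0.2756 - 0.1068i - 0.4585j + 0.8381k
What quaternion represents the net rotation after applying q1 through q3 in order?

q2 · q1 = -0.2706 - 0.6896i - 0.5724j + 0.3515k
q3 · q2 · q1 = -0.7053 + 0.1574i - 0.5741j - 0.385k
-0.7053 + 0.1574i - 0.5741j - 0.385k


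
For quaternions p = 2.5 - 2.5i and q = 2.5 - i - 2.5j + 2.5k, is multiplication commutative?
No: pq = 3.75 - 8.75i + 12.5k ≠ 3.75 - 8.75i - 12.5j = qp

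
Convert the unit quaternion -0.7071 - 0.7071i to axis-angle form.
axis = (-1, 0, 0), θ = 3π/2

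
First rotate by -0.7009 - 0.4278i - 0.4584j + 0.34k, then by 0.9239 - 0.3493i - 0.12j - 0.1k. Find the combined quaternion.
-0.818 - 0.2371i - 0.1779j + 0.493k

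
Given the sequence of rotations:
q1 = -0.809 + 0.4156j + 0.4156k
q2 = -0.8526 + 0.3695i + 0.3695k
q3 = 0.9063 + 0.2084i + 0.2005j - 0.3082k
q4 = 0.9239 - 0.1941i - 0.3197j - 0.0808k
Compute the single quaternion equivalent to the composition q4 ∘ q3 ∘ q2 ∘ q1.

q2 · q1 = 0.5362 - 0.4525i - 0.5079j - 0.4997k
q3 · q2 · q1 = 0.5281 - 0.5551i - 0.1092j - 0.6333k
q4 · q3 · q2 · q1 = 0.2941 - 0.4217i - 0.3478j - 0.784k
0.2941 - 0.4217i - 0.3478j - 0.784k


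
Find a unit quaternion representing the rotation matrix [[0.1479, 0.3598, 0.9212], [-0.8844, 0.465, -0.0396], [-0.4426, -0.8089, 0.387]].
0.7071 - 0.272i + 0.4822j - 0.4399k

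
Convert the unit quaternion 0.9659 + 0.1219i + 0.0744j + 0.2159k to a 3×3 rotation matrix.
[[0.8957, -0.3989, 0.1964], [0.4352, 0.8771, -0.2034], [-0.0911, 0.2676, 0.9592]]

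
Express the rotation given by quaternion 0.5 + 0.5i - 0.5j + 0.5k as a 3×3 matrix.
[[0, -1, 0], [0, 0, -1], [1, 0, 0]]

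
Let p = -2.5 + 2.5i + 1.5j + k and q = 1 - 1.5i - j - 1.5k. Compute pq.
4.25 + 5i + 6.25j + 4.5k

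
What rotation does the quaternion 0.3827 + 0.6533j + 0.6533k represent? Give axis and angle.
axis = (0, √2/2, √2/2), θ = 3π/4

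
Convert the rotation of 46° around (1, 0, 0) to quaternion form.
0.9205 + 0.3907i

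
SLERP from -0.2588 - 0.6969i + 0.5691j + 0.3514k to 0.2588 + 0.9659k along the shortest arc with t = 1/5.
-0.1625 - 0.6231i + 0.5089j + 0.5713k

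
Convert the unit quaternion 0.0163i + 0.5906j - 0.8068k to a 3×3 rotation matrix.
[[-0.9995, 0.0193, -0.0263], [0.0193, -0.3024, -0.953], [-0.0263, -0.953, 0.3019]]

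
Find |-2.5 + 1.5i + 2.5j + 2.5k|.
√21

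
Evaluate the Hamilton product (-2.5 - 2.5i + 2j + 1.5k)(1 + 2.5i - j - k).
7.25 - 9.25i + 5.75j + 1.5k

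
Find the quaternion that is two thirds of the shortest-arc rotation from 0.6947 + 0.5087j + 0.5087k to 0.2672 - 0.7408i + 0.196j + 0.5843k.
0.4602 - 0.5389i + 0.3373j + 0.6197k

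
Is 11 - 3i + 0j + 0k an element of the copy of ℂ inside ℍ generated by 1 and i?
Yes. The quaternion 11 - 3i has j- and k-coefficients y = z = 0, so it lies in the complex subalgebra spanned by 1 and i.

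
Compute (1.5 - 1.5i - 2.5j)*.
1.5 + 1.5i + 2.5j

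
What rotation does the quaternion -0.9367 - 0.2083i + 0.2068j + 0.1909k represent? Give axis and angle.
axis = (-0.5949, 0.5906, 0.5452), θ = 319°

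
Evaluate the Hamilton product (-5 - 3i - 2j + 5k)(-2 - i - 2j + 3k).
-12 + 15i + 18j - 21k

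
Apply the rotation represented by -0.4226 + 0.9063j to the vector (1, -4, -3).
(1.655, -4, 2.694)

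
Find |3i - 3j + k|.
√19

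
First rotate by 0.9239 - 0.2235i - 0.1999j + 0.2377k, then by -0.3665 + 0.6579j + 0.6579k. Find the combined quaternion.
-0.3635 + 0.3698i + 0.5341j + 0.6678k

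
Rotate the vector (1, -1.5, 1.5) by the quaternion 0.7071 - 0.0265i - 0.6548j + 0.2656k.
(-0.897, -1.341, 1.702)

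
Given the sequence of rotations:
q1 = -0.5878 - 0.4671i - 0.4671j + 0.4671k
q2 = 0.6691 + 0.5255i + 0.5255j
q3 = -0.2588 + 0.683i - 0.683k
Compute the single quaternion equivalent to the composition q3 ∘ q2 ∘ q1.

q2 · q1 = 0.0976 - 0.376i - 0.8669j + 0.3125k
q3 · q2 · q1 = 0.445 - 0.4281i + 0.2677j - 0.7396k
0.445 - 0.4281i + 0.2677j - 0.7396k


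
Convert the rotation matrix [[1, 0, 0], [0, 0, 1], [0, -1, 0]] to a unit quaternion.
0.7071 - 0.7071i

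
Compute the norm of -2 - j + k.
√6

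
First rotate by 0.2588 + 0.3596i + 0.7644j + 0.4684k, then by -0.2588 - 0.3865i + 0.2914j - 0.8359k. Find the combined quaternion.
0.2408 + 0.5824i - 0.242j - 0.7378k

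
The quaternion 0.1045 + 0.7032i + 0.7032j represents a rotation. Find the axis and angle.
axis = (√2/2, √2/2, 0), θ = 168°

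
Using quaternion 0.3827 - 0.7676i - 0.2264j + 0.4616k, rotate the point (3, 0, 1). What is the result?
(0.532, 2.481, -1.887)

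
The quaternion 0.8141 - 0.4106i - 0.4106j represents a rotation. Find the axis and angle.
axis = (-√2/2, -√2/2, 0), θ = 71°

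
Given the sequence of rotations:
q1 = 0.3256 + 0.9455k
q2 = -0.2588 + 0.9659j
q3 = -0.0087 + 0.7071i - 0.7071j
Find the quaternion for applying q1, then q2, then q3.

q2 · q1 = -0.0843 + 0.9133i + 0.3145j - 0.2447k
q3 · q2 · q1 = -0.4227 + 0.1055i + 0.2299j + 0.8703k
-0.4227 + 0.1055i + 0.2299j + 0.8703k


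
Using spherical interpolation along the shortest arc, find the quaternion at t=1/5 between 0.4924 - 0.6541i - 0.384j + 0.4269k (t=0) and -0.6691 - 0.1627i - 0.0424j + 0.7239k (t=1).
0.262 - 0.654i - 0.3685j + 0.6066k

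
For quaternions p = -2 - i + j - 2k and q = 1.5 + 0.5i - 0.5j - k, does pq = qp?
No: pq = -4 - 4.5i + 0.5j - k ≠ -4 - 0.5i + 4.5j - k = qp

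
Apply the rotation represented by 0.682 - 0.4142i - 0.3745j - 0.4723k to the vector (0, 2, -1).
(2.028, -0.497, -0.799)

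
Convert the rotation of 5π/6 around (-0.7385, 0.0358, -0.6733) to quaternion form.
0.2588 - 0.7133i + 0.0346j - 0.6504k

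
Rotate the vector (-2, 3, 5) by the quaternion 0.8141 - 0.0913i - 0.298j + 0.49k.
(-5.788, -0.912, 1.915)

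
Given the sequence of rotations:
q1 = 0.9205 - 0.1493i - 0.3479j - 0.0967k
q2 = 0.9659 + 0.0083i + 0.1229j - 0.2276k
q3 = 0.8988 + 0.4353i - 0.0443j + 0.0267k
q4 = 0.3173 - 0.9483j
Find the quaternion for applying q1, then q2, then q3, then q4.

q2 · q1 = 0.9111 - 0.2276i - 0.1881j - 0.2874k
q3 · q2 · q1 = 0.9173 + 0.2098i - 0.0904j - 0.326k
q4 · q3 · q2 · q1 = 0.2053 + 0.3757i - 0.8986j + 0.0955k
0.2053 + 0.3757i - 0.8986j + 0.0955k


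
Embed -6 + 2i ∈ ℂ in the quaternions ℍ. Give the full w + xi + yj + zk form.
-6 + 2i + 0j + 0k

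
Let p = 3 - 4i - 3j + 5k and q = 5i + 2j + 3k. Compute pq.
11 - 4i + 43j + 16k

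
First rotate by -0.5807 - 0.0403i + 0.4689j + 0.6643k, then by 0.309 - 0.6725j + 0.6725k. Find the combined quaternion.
-0.3108 - 0.7745i + 0.5083j - 0.2124k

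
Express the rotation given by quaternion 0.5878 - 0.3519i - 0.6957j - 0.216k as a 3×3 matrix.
[[-0.0613, 0.7436, -0.6658], [0.2357, 0.659, 0.7142], [0.9699, -0.1132, -0.2157]]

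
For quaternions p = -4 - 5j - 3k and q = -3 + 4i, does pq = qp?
No: pq = 12 - 16i + 3j + 29k ≠ 12 - 16i + 27j - 11k = qp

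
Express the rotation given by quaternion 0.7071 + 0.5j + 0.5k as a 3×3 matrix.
[[0, -0.7071, 0.7071], [0.7071, 0.5, 0.5], [-0.7071, 0.5, 0.5]]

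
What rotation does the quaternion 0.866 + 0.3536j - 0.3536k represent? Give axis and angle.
axis = (0, √2/2, -√2/2), θ = π/3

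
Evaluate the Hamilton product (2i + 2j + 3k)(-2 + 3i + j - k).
-5 - 9i + 7j - 10k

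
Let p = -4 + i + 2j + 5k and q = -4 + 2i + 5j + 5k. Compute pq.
-21 - 27i - 23j - 39k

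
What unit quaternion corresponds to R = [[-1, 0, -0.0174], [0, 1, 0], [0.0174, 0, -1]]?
-0.0087 + j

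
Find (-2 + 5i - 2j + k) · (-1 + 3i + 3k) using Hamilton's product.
-16 - 17i - 10j - k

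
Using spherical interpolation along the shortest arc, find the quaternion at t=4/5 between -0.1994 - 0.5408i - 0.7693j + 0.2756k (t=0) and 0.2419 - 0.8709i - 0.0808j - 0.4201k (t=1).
0.1617 - 0.902i - 0.2665j - 0.2987k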